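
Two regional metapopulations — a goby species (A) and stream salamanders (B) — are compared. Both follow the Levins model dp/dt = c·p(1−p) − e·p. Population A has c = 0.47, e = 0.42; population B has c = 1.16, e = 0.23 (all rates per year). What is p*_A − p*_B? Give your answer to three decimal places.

-0.695

A: p*_A = 1 − 0.42/0.47 = 0.1064.
B: p*_B = 1 − 0.23/1.16 = 0.8017.
p*_A − p*_B = 0.1064 − 0.8017 = -0.6953.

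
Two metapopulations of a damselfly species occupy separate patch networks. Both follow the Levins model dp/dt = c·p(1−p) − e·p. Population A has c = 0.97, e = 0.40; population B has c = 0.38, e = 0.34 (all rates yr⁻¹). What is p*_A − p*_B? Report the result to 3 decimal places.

A: p*_A = 1 − 0.40/0.97 = 0.5876.
B: p*_B = 1 − 0.34/0.38 = 0.1053.
p*_A − p*_B = 0.5876 − 0.1053 = 0.4824.

0.482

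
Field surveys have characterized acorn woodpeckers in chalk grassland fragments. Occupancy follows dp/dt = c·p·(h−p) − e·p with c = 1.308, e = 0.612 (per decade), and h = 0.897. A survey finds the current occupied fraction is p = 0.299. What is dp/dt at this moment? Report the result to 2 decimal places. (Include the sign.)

0.05

Colonization term: c·p·(h−p) = 1.308×0.299×0.5980 = 0.23387.
Extinction term: e·p = 0.18299.
dp/dt = 0.23387 − 0.18299 = 0.05089.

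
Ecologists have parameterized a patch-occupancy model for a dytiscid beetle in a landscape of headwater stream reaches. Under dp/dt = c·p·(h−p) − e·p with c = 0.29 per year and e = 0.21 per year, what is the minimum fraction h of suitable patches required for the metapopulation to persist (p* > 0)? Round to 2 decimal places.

p* = h − e/c is positive only when h > e/c.
h_min = e/c = 0.21/0.29 = 0.7241.

0.72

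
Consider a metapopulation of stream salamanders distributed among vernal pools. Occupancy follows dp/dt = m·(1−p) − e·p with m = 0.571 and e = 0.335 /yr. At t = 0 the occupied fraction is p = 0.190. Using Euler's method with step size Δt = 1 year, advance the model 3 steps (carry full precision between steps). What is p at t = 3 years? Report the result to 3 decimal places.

0.630

Update rule: p ← p + [m·(1−p) − e·p]·Δt with Δt = 1.
  1  |  dp/dt·Δt = +0.398860  |  p_1 = 0.588860
  2  |  dp/dt·Δt = +0.037493  |  p_2 = 0.626353
  3  |  dp/dt·Δt = +0.003524  |  p_3 = 0.629877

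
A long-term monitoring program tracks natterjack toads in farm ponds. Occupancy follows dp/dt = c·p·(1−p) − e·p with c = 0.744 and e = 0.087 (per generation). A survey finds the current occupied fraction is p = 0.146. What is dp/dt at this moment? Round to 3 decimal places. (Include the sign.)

Colonization term: c·p·(1−p) = 0.744×0.146×0.8540 = 0.09276.
Extinction term: e·p = 0.01270.
dp/dt = 0.09276 − 0.01270 = 0.08006.

0.080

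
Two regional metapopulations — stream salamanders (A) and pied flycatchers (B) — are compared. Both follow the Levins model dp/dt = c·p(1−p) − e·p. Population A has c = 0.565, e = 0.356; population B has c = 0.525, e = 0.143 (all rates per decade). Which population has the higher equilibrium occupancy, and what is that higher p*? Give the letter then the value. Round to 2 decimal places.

B, 0.73

A: p*_A = 1 − 0.356/0.565 = 0.3699.
B: p*_B = 1 − 0.143/0.525 = 0.7276.
B is higher at 0.7276.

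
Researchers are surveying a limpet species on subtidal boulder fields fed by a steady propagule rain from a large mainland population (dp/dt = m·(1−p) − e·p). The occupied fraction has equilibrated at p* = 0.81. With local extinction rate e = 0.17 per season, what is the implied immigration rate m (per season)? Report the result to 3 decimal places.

At equilibrium m(1−p*) = e·p*, so m = e·p*/(1−p*).
m = 0.17 × 0.81 / 0.1900 = 0.1377/0.1900 = 0.7247.

0.725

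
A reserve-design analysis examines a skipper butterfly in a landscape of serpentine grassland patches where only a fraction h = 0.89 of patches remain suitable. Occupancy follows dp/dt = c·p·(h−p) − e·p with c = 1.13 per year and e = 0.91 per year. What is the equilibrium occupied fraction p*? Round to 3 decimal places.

0.085

Setting dp/dt = 0 and dividing by p* gives c·(h−p*) = e.
So p* = h − e/c = 0.89 − 0.91/1.13 = 0.89 − 0.8053 = 0.0847.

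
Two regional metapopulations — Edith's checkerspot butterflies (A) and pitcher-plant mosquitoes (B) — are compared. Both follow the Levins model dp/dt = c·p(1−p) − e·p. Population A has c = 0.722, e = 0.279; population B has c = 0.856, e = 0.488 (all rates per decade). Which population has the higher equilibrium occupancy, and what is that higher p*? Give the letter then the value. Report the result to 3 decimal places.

A: p*_A = 1 − 0.279/0.722 = 0.6136.
B: p*_B = 1 − 0.488/0.856 = 0.4299.
A is higher at 0.6136.

A, 0.614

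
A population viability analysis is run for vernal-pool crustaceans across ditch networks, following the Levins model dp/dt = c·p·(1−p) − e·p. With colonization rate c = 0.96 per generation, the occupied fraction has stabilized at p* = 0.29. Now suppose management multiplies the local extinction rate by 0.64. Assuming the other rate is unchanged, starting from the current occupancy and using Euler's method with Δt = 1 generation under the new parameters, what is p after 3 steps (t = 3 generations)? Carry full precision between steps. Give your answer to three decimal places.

Balance c(1−p*) = e gives e = 0.96×(1 − 0.29000) = 0.68160.
Starting from p₀ = 0.29000; update p ← p + (dp/dt)·Δt with the new parameters.
  1  |  dp/dt·Δt = +0.071159  |  p_1 = 0.361159
  2  |  dp/dt·Δt = +0.063948  |  p_2 = 0.425107
  3  |  dp/dt·Δt = +0.049174  |  p_3 = 0.474281

0.474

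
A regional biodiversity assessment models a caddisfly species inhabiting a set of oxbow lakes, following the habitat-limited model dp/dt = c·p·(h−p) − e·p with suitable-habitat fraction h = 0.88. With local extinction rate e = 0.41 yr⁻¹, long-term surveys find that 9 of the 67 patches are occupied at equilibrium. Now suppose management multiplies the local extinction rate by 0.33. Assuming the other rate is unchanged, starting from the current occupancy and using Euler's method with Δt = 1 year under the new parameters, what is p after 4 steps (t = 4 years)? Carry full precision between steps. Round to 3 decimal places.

0.318

Observed p* = 9/67 = 0.13433.
Balance c(h−p*) = e gives c = e/(0.88 − 0.13433) = 0.41/0.74567 = 0.54984.
Starting from p₀ = 0.13433; update p ← p + (dp/dt)·Δt with the new parameters.
t = 1: p = 0.13433 + (+0.03690) = 0.17123
t = 2: p = 0.17123 + (+0.04356) = 0.21479
t = 3: p = 0.21479 + (+0.04950) = 0.26429
t = 4: p = 0.26429 + (+0.05371) = 0.31801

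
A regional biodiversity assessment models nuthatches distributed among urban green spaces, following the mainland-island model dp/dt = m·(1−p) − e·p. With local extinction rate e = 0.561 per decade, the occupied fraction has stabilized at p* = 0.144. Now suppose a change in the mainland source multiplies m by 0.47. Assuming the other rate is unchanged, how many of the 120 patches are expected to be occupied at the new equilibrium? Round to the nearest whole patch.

Balance m(1−p*) = e·p* gives m = e·p*/(1−p*) = 0.561×0.14400/0.85600 = 0.09437.
New p* = m/(m+e) = 0.04435/(0.04435+0.56100) = 0.07326.
Expected occupied = 120 × 0.07326 = 8.79 ≈ 9.

9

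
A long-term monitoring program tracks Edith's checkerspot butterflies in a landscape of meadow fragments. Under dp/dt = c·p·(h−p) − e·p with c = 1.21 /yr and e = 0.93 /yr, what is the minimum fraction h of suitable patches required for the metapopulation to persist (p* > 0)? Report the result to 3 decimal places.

0.769

p* = h − e/c is positive only when h > e/c.
h_min = e/c = 0.93/1.21 = 0.7686.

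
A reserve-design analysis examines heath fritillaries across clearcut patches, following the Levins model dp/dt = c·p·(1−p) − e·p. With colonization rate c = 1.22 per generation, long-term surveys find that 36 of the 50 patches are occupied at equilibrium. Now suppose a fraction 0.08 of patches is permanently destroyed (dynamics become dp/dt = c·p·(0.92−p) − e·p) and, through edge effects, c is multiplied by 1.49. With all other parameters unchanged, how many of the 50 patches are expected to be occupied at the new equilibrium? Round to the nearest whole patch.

Observed p* = 36/50 = 0.72000.
Balance c(1−p*) = e gives e = 1.22×(1 − 0.72000) = 0.34160.
New p* = 0.92 − e/c = 0.92 − 0.34160/1.81780 = 0.73208.
Expected occupied = 50 × 0.73208 = 36.60 ≈ 37.

37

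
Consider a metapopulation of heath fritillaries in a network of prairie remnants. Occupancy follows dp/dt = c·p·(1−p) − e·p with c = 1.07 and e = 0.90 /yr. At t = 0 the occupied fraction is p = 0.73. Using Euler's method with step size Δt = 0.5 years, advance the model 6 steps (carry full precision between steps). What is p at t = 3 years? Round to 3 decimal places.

Update rule: p ← p + [c·p·(1−p) − e·p]·Δt with Δt = 0.5.
t = 0.5: p = 0.73000 + (-0.22305) = 0.50695
t = 1: p = 0.50695 + (-0.09440) = 0.41255
t = 1.5: p = 0.41255 + (-0.05599) = 0.35656
t = 2: p = 0.35656 + (-0.03771) = 0.31885
t = 2.5: p = 0.31885 + (-0.02729) = 0.29156
t = 3: p = 0.29156 + (-0.02070) = 0.27086

0.271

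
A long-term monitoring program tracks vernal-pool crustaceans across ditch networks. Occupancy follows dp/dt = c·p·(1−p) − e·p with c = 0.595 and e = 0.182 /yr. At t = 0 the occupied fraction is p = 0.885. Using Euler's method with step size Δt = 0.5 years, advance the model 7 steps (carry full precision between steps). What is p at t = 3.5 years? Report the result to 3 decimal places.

Update rule: p ← p + [c·p·(1−p) − e·p]·Δt with Δt = 0.5.
step 1: Δp = -0.05026, p = 0.83474
step 2: Δp = -0.03492, p = 0.79982
step 3: Δp = -0.02515, p = 0.77467
step 4: Δp = -0.01856, p = 0.75610
step 5: Δp = -0.01394, p = 0.74216
step 6: Δp = -0.01061, p = 0.73155
step 7: Δp = -0.00815, p = 0.72341

0.723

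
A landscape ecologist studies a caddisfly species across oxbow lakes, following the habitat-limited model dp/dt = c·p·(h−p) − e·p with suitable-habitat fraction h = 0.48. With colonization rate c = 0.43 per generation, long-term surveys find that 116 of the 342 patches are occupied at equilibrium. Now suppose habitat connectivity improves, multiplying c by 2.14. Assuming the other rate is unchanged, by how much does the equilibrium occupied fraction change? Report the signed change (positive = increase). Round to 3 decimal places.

0.075

Observed p* = 116/342 = 0.33918.
Balance c(h−p*) = e gives e = 0.43×(0.48 − 0.33918) = 0.06055.
New p* = 0.48 − e/c = 0.48 − 0.06055/0.92020 = 0.41420.
Δp* = 0.41420 − 0.33918 = +0.07502.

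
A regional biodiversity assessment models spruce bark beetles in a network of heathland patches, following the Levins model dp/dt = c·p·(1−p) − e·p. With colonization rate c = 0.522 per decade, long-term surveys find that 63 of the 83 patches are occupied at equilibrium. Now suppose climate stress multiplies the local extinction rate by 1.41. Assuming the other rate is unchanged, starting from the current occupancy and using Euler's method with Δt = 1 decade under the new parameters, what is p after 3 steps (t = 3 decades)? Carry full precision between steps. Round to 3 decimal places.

Observed p* = 63/83 = 0.75904.
Balance c(1−p*) = e gives e = 0.522×(1 − 0.75904) = 0.12578.
Starting from p₀ = 0.75904; update p ← p + (dp/dt)·Δt with the new parameters.
step 1: Δp = -0.03914, p = 0.71989
step 2: Δp = -0.02242, p = 0.69748
step 3: Δp = -0.01356, p = 0.68392

0.684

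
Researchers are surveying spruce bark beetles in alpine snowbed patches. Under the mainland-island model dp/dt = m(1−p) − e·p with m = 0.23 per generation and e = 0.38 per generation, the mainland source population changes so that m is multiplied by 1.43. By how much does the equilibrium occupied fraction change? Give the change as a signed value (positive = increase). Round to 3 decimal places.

0.087

Before: p* = 0.23/(0.23+0.38) = 0.3770.
After: m = 0.3289, e = 0.38; p* = 0.3289/0.7089 = 0.4640.
Δp* = 0.4640 − 0.3770 = +0.0869.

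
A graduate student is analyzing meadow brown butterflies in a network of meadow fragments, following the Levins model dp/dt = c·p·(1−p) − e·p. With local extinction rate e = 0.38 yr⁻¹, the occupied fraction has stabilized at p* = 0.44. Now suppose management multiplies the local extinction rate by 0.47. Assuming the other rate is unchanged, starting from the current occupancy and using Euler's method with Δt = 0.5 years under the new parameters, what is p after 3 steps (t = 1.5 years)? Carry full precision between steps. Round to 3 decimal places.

0.563

Balance c(1−p*) = e gives c = e/(1 − 0.44000) = 0.38/0.56000 = 0.67857.
Starting from p₀ = 0.44000; update p ← p + (dp/dt)·Δt with the new parameters.
t = 0.5: p = 0.44000 + (+0.04431) = 0.48431
t = 1: p = 0.48431 + (+0.04149) = 0.52580
t = 1.5: p = 0.52580 + (+0.03764) = 0.56344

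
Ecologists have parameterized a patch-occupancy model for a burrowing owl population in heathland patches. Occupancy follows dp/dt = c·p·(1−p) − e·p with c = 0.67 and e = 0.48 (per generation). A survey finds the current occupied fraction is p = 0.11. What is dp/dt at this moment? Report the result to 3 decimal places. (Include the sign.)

Colonization term: c·p·(1−p) = 0.67×0.11×0.8900 = 0.06559.
Extinction term: e·p = 0.05280.
dp/dt = 0.06559 − 0.05280 = 0.01279.

0.013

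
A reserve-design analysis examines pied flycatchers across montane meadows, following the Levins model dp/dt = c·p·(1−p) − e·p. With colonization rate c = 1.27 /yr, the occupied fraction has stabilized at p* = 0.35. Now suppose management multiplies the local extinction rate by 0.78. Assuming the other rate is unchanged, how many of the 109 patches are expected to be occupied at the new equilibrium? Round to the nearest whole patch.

Balance c(1−p*) = e gives e = 1.27×(1 − 0.35000) = 0.82550.
New p* = 1 − e/c = 1 − 0.64389/1.27000 = 0.49300.
Expected occupied = 109 × 0.49300 = 53.74 ≈ 54.

54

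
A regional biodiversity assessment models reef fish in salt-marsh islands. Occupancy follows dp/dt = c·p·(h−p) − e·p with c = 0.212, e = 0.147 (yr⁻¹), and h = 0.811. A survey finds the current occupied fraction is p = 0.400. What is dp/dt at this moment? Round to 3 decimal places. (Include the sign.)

-0.024

Colonization term: c·p·(h−p) = 0.212×0.400×0.4110 = 0.03485.
Extinction term: e·p = 0.05880.
dp/dt = 0.03485 − 0.05880 = -0.02395.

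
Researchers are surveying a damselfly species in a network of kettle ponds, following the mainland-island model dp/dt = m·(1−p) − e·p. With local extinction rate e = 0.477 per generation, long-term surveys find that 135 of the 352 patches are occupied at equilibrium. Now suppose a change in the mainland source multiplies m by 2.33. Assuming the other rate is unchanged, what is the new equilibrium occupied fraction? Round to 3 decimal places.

0.592

Observed p* = 135/352 = 0.38352.
Balance m(1−p*) = e·p* gives m = e·p*/(1−p*) = 0.477×0.38352/0.61648 = 0.29675.
New p* = m/(m+e) = 0.69143/(0.69143+0.47700) = 0.59176.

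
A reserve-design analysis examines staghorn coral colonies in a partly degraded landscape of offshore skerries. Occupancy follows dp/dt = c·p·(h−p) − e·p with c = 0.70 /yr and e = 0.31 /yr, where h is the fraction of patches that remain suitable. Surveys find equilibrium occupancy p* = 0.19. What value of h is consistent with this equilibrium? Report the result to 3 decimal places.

0.633

At equilibrium c(h−p*) = e, so h = p* + e/c.
h = 0.19 + 0.31/0.70 = 0.19 + 0.4429 = 0.6329.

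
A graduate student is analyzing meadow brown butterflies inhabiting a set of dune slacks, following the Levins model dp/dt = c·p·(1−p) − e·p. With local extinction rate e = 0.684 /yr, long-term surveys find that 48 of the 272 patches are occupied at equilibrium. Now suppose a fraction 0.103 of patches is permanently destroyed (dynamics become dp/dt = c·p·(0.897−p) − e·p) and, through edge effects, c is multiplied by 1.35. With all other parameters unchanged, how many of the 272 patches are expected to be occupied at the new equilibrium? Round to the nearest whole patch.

Observed p* = 48/272 = 0.17647.
Balance c(1−p*) = e gives c = e/(1 − 0.17647) = 0.684/0.82353 = 0.83057.
New p* = 0.897 − e/c = 0.897 − 0.68400/1.12127 = 0.28698.
Expected occupied = 272 × 0.28698 = 78.06 ≈ 78.

78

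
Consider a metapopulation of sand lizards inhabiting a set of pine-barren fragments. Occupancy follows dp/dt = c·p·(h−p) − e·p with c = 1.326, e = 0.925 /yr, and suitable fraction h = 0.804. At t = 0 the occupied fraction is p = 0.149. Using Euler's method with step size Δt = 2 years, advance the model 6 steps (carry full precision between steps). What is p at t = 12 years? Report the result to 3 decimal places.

0.110

Update rule: p ← p + [c·p·(h−p) − e·p]·Δt with Δt = 2.
p: 0.14900 → 0.13217  (Δp = -0.01683)
p: 0.13217 → 0.12314  (Δp = -0.00903)
p: 0.12314 → 0.11768  (Δp = -0.00546)
p: 0.11768 → 0.11416  (Δp = -0.00352)
p: 0.11416 → 0.11182  (Δp = -0.00235)
p: 0.11182 → 0.11021  (Δp = -0.00160)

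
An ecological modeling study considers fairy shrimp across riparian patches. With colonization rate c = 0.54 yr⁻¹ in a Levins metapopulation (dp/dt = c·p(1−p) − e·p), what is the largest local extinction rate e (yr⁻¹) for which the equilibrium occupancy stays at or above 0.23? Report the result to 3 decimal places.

0.416

1 − e/c ≥ 0.23 ⇒ e ≤ c(1 − 0.23) = 0.54 × 0.7700.
e_max = 0.4158.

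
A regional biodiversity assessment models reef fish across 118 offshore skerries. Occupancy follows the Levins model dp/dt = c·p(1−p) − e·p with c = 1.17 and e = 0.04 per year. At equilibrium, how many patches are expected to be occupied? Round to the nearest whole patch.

p* = 1 − e/c = 1 − 0.04/1.17 = 0.9658.
Expected occupied patches = N × p* = 118 × 0.9658 = 113.97 ≈ 114.

114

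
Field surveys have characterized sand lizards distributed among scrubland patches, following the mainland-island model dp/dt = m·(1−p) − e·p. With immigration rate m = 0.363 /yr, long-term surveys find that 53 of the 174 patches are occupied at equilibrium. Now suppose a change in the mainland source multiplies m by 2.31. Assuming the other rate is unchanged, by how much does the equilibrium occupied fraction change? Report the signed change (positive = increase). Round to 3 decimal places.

0.198

Observed p* = 53/174 = 0.30460.
Balance m(1−p*) = e·p* gives e = m(1−p*)/p* = 0.363×0.69540/0.30460 = 0.82873.
New p* = m/(m+e) = 0.83853/(0.83853+0.82873) = 0.50294.
Δp* = 0.50294 − 0.30460 = +0.19834.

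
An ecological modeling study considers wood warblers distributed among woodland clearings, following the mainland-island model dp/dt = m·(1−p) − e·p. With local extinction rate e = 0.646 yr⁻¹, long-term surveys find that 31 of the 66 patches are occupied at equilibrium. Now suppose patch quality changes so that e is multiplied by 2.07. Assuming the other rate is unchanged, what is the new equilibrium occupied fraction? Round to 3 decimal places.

Observed p* = 31/66 = 0.46970.
Balance m(1−p*) = e·p* gives m = e·p*/(1−p*) = 0.646×0.46970/0.53030 = 0.57218.
New p* = m/(m+e) = 0.57218/(0.57218+1.33722) = 0.29966.

0.300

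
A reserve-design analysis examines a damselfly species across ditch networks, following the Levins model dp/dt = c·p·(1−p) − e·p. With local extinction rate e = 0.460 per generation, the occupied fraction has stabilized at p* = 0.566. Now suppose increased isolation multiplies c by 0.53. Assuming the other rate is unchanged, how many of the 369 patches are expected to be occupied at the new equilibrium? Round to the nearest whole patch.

67

Balance c(1−p*) = e gives c = e/(1 − 0.56600) = 0.460/0.43400 = 1.05991.
New p* = 1 − e/c = 1 − 0.46000/0.56175 = 0.18113.
Expected occupied = 369 × 0.18113 = 66.84 ≈ 67.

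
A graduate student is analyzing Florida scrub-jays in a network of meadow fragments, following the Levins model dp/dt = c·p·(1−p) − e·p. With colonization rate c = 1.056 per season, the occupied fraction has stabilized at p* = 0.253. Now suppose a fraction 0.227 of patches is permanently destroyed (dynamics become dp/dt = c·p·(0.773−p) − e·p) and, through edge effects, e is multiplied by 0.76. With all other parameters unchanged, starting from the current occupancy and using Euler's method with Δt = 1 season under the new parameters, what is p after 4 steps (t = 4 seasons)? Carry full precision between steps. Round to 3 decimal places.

Balance c(1−p*) = e gives e = 1.056×(1 − 0.25300) = 0.78883.
Starting from p₀ = 0.25300; update p ← p + (dp/dt)·Δt with the new parameters.
p: 0.25300 → 0.24025  (Δp = -0.01275)
p: 0.24025 → 0.23138  (Δp = -0.00887)
p: 0.23138 → 0.22500  (Δp = -0.00638)
p: 0.22500 → 0.22032  (Δp = -0.00469)

0.220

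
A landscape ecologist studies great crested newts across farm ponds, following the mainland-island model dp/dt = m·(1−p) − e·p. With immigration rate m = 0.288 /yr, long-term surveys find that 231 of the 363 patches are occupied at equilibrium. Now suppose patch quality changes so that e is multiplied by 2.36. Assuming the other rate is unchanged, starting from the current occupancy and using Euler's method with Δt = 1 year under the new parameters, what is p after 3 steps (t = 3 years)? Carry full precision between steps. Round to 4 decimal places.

Observed p* = 231/363 = 0.63636.
Balance m(1−p*) = e·p* gives e = m(1−p*)/p* = 0.288×0.36364/0.63636 = 0.16457.
Starting from p₀ = 0.63636; update p ← p + (dp/dt)·Δt with the new parameters.
step 1: Δp = -0.14243, p = 0.49393
step 2: Δp = -0.04609, p = 0.44784
step 3: Δp = -0.01492, p = 0.43293

0.4329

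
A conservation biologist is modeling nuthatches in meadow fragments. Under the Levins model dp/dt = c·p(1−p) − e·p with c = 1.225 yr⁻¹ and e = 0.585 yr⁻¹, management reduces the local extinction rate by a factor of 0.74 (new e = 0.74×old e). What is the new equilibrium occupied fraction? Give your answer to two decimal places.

Before: p* = 1 − 0.585/1.225 = 0.5224.
After the change, c = 1.225, e = 0.4329, so p* = 1 − 0.4329/1.225 = 0.6466.

0.65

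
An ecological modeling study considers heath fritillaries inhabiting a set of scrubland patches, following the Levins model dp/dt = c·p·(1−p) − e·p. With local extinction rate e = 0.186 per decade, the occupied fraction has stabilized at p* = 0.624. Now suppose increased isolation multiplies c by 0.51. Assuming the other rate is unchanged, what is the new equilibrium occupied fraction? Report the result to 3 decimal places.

Balance c(1−p*) = e gives c = e/(1 − 0.62400) = 0.186/0.37600 = 0.49468.
New p* = 1 − e/c = 1 − 0.18600/0.25229 = 0.26275.

0.263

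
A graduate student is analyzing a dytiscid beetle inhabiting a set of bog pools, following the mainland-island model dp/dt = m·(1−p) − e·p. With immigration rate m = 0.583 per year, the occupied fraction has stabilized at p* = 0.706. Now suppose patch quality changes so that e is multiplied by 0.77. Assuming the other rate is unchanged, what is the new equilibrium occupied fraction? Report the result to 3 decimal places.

0.757

Balance m(1−p*) = e·p* gives e = m(1−p*)/p* = 0.583×0.29400/0.70600 = 0.24278.
New p* = m/(m+e) = 0.58300/(0.58300+0.18694) = 0.75720.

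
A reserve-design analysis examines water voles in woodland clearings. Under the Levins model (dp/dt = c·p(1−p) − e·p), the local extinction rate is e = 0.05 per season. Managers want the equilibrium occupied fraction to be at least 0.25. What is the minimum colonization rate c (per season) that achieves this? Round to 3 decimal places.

0.067

p* = 1 − e/c ≥ 0.25 requires e/c ≤ 0.7500, i.e. c ≥ e/0.7500.
c_min = 0.05/0.7500 = 0.0667.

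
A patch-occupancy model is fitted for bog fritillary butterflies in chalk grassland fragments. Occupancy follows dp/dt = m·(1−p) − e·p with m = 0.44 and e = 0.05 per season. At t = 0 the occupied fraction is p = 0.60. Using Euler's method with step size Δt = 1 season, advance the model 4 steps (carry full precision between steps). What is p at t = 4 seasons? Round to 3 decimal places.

0.878

Update rule: p ← p + [m·(1−p) − e·p]·Δt with Δt = 1.
step 1: Δp = +0.14600, p = 0.74600
step 2: Δp = +0.07446, p = 0.82046
step 3: Δp = +0.03797, p = 0.85843
step 4: Δp = +0.01937, p = 0.87780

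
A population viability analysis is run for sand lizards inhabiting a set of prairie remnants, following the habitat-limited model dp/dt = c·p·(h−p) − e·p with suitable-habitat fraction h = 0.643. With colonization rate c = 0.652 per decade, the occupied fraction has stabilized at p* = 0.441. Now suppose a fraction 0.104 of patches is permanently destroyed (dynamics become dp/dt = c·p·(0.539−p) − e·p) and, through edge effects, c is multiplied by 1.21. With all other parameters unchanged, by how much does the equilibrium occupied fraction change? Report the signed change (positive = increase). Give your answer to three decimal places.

-0.069

Balance c(h−p*) = e gives e = 0.652×(0.643 − 0.44100) = 0.13170.
New p* = 0.539 − e/c = 0.539 − 0.13170/0.78892 = 0.37206.
Δp* = 0.37206 − 0.44100 = -0.06894.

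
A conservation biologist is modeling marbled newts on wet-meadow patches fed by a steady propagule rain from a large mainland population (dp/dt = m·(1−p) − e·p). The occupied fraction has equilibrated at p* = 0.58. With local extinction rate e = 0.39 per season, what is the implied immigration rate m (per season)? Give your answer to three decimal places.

0.539

At equilibrium m(1−p*) = e·p*, so m = e·p*/(1−p*).
m = 0.39 × 0.58 / 0.4200 = 0.2262/0.4200 = 0.5386.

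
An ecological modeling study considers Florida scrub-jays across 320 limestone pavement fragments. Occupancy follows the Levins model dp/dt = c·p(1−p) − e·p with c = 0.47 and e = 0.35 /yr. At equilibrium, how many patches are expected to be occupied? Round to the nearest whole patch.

p* = 1 − e/c = 1 − 0.35/0.47 = 0.2553.
Expected occupied patches = N × p* = 320 × 0.2553 = 81.70 ≈ 82.

82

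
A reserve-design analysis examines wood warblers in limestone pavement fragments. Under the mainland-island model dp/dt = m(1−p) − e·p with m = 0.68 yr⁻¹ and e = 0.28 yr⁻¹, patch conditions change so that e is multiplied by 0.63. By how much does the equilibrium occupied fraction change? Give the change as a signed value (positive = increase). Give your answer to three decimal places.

Before: p* = 0.68/(0.68+0.28) = 0.7083.
After: m = 0.68, e = 0.1764; p* = 0.68/0.8564 = 0.7940.
Δp* = 0.7940 − 0.7083 = +0.0857.

0.086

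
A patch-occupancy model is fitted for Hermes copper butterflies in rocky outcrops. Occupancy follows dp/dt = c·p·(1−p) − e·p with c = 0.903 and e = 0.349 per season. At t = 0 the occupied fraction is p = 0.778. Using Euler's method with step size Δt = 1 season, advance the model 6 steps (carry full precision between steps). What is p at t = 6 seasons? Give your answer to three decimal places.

Update rule: p ← p + [c·p·(1−p) − e·p]·Δt with Δt = 1.
step 1: Δp = -0.11556, p = 0.66244
step 2: Δp = -0.02927, p = 0.63317
step 3: Δp = -0.01124, p = 0.62193
step 4: Δp = -0.00473, p = 0.61720
step 5: Δp = -0.00206, p = 0.61514
step 6: Δp = -0.00091, p = 0.61424

0.614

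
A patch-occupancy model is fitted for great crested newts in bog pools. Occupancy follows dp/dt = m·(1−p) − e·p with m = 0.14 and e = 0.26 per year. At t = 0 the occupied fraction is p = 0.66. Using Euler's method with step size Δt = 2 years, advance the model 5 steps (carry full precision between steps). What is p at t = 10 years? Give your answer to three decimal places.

0.350

Update rule: p ← p + [m·(1−p) − e·p]·Δt with Δt = 2.
  1  |  dp/dt·Δt = -0.248000  |  p_1 = 0.412000
  2  |  dp/dt·Δt = -0.049600  |  p_2 = 0.362400
  3  |  dp/dt·Δt = -0.009920  |  p_3 = 0.352480
  4  |  dp/dt·Δt = -0.001984  |  p_4 = 0.350496
  5  |  dp/dt·Δt = -0.000397  |  p_5 = 0.350099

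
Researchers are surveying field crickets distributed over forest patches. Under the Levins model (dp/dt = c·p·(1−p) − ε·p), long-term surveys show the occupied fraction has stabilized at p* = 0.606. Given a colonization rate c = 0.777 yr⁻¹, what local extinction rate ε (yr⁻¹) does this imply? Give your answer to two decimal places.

0.31

At equilibrium c(1−p*) = ε.
ε = 0.777 × (1 − 0.606) = 0.777 × 0.3940 = 0.3061.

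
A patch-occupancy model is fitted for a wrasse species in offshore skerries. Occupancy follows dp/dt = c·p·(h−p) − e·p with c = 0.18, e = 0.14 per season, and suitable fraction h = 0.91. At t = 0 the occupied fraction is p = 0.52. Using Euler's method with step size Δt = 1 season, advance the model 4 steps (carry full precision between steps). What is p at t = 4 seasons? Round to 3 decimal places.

0.404

Update rule: p ← p + [c·p·(h−p) − e·p]·Δt with Δt = 1.
t = 1: p = 0.52000 + (-0.03630) = 0.48370
t = 2: p = 0.48370 + (-0.03060) = 0.45310
t = 3: p = 0.45310 + (-0.02617) = 0.42693
t = 4: p = 0.42693 + (-0.02265) = 0.40428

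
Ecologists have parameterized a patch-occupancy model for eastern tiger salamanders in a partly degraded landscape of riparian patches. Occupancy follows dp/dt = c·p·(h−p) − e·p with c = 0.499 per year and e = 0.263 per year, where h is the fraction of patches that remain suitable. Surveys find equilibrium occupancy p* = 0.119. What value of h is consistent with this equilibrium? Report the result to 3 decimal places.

0.646

At equilibrium c(h−p*) = e, so h = p* + e/c.
h = 0.119 + 0.263/0.499 = 0.119 + 0.5271 = 0.6461.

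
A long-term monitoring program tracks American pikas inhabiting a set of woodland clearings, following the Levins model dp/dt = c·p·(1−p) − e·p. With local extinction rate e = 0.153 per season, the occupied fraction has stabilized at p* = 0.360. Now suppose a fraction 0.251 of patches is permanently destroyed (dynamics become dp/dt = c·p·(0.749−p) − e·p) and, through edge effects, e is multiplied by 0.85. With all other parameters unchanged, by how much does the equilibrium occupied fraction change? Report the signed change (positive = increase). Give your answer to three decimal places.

-0.155

Balance c(1−p*) = e gives c = e/(1 − 0.36000) = 0.153/0.64000 = 0.23906.
New p* = 0.749 − e/c = 0.749 − 0.13005/0.23906 = 0.20499.
Δp* = 0.20499 − 0.36000 = -0.15501.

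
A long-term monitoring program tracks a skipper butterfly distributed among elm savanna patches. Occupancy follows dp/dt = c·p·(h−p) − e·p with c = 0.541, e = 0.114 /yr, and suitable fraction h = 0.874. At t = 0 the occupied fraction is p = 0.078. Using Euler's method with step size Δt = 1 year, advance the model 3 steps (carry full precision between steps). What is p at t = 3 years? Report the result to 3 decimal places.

0.172

Update rule: p ← p + [c·p·(h−p) − e·p]·Δt with Δt = 1.
t = 1: p = 0.07800 + (+0.02470) = 0.10270
t = 2: p = 0.10270 + (+0.03115) = 0.13384
t = 3: p = 0.13384 + (+0.03834) = 0.17218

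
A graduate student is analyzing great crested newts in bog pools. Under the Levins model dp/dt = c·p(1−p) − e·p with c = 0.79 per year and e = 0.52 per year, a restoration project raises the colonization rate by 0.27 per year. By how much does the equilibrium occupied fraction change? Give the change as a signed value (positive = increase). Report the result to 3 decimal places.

0.168

Before: p* = 1 − 0.52/0.79 = 0.3418.
After the change, c = 1.06, e = 0.52, so p* = 1 − 0.52/1.06 = 0.5094.
Δp* = 0.5094 − 0.3418 = +0.1677.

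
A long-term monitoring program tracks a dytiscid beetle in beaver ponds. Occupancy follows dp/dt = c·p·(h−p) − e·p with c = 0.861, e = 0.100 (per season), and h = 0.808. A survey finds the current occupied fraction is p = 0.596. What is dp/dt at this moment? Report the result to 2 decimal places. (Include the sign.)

Colonization term: c·p·(h−p) = 0.861×0.596×0.2120 = 0.10879.
Extinction term: e·p = 0.05960.
dp/dt = 0.10879 − 0.05960 = 0.04919.

0.05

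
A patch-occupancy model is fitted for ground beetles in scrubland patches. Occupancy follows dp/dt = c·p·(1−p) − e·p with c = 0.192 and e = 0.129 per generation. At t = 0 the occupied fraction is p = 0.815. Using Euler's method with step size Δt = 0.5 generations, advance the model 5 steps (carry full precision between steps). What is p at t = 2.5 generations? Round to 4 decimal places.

0.6637

Update rule: p ← p + [c·p·(1−p) − e·p]·Δt with Δt = 0.5.
p: 0.81500 → 0.77691  (Δp = -0.03809)
p: 0.77691 → 0.74344  (Δp = -0.03347)
p: 0.74344 → 0.71379  (Δp = -0.02964)
p: 0.71379 → 0.68737  (Δp = -0.02643)
p: 0.68737 → 0.66366  (Δp = -0.02371)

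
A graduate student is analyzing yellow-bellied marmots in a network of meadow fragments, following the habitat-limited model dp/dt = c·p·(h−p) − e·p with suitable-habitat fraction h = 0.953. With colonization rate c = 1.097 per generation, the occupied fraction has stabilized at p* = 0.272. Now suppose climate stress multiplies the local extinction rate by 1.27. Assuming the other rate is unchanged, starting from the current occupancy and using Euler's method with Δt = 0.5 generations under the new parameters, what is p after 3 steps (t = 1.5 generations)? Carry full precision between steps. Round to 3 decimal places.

Balance c(h−p*) = e gives e = 1.097×(0.953 − 0.27200) = 0.74706.
Starting from p₀ = 0.27200; update p ← p + (dp/dt)·Δt with the new parameters.
  1  |  dp/dt·Δt = -0.027432  |  p_1 = 0.244568
  2  |  dp/dt·Δt = -0.020985  |  p_2 = 0.223583
  3  |  dp/dt·Δt = -0.016611  |  p_3 = 0.206971

0.207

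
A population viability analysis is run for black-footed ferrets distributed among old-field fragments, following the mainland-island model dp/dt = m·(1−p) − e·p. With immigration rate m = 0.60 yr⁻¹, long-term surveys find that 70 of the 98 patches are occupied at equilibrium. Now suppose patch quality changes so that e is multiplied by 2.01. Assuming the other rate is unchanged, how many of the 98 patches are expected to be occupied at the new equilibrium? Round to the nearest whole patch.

Observed p* = 70/98 = 0.71429.
Balance m(1−p*) = e·p* gives e = m(1−p*)/p* = 0.60×0.28571/0.71429 = 0.23999.
New p* = m/(m+e) = 0.60000/(0.60000+0.48238) = 0.55433.
Expected occupied = 98 × 0.55433 = 54.32 ≈ 54.

54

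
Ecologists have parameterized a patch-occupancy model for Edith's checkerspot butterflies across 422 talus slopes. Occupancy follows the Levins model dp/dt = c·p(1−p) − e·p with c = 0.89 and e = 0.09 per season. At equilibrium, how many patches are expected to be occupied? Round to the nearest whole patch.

p* = 1 − e/c = 1 − 0.09/0.89 = 0.8989.
Expected occupied patches = N × p* = 422 × 0.8989 = 379.33 ≈ 379.

379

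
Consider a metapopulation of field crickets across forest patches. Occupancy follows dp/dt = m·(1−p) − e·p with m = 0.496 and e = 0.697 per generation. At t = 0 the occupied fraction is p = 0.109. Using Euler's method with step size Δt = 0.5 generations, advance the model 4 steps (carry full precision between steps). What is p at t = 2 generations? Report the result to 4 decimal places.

0.4076

Update rule: p ← p + [m·(1−p) − e·p]·Δt with Δt = 0.5.
step 1: Δp = +0.18298, p = 0.29198
step 2: Δp = +0.07383, p = 0.36581
step 3: Δp = +0.02979, p = 0.39561
step 4: Δp = +0.01202, p = 0.40763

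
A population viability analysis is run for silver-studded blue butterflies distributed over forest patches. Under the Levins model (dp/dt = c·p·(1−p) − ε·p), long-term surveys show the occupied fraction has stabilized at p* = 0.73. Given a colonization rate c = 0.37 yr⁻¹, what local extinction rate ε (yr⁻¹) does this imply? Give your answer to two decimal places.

0.10

At equilibrium c(1−p*) = ε.
ε = 0.37 × (1 − 0.73) = 0.37 × 0.2700 = 0.0999.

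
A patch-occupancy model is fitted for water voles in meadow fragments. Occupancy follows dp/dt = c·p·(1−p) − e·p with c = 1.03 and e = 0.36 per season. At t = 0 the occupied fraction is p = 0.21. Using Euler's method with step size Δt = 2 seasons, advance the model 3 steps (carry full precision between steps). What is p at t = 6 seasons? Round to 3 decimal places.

Update rule: p ← p + [c·p·(1−p) − e·p]·Δt with Δt = 2.
step 1: Δp = +0.19055, p = 0.40055
step 2: Δp = +0.20623, p = 0.60678
step 3: Δp = +0.05463, p = 0.66141

0.661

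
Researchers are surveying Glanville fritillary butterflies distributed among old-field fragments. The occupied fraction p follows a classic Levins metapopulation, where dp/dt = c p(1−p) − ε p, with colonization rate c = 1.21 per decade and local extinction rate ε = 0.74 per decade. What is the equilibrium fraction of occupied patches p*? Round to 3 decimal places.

Setting dp/dt = 0 and dividing through by p* gives c·(1−p*) = ε.
So p* = 1 − ε/c = 1 − 0.74/1.21 = 1 − 0.6116 = 0.3884.

0.388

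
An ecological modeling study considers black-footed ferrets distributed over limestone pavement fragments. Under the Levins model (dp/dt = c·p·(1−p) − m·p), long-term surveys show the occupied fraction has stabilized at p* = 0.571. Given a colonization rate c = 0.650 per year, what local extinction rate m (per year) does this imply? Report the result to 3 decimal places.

0.279

At equilibrium c(1−p*) = m.
m = 0.650 × (1 − 0.571) = 0.650 × 0.4290 = 0.2789.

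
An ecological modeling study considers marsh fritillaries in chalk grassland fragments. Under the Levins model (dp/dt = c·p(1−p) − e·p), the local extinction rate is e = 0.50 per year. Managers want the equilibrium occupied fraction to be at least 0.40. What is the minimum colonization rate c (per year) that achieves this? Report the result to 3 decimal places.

0.833

p* = 1 − e/c ≥ 0.40 requires e/c ≤ 0.6000, i.e. c ≥ e/0.6000.
c_min = 0.50/0.6000 = 0.8333.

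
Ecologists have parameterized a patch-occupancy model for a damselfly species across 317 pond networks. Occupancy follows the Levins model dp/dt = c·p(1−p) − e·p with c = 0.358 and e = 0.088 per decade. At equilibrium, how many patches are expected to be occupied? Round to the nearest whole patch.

239

p* = 1 − e/c = 1 − 0.088/0.358 = 0.7542.
Expected occupied patches = N × p* = 317 × 0.7542 = 239.08 ≈ 239.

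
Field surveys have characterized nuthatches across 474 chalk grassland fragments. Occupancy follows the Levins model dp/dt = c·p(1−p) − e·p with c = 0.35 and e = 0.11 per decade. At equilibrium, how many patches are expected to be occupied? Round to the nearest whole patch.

p* = 1 − e/c = 1 − 0.11/0.35 = 0.6857.
Expected occupied patches = N × p* = 474 × 0.6857 = 325.03 ≈ 325.

325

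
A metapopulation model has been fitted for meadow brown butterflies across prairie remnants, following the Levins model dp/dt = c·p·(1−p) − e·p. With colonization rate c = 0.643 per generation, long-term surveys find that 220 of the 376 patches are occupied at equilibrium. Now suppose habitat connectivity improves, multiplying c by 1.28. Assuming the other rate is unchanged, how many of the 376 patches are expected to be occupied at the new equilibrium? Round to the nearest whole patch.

Observed p* = 220/376 = 0.58511.
Balance c(1−p*) = e gives e = 0.643×(1 − 0.58511) = 0.26677.
New p* = 1 − e/c = 1 − 0.26677/0.82304 = 0.67587.
Expected occupied = 376 × 0.67587 = 254.13 ≈ 254.

254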